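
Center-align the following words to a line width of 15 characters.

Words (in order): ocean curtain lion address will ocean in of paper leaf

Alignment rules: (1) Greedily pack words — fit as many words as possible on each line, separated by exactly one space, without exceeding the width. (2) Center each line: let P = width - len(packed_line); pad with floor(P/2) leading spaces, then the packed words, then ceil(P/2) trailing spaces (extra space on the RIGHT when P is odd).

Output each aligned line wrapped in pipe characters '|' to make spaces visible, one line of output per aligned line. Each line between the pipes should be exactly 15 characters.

Answer: | ocean curtain |
| lion address  |
| will ocean in |
| of paper leaf |

Derivation:
Line 1: ['ocean', 'curtain'] (min_width=13, slack=2)
Line 2: ['lion', 'address'] (min_width=12, slack=3)
Line 3: ['will', 'ocean', 'in'] (min_width=13, slack=2)
Line 4: ['of', 'paper', 'leaf'] (min_width=13, slack=2)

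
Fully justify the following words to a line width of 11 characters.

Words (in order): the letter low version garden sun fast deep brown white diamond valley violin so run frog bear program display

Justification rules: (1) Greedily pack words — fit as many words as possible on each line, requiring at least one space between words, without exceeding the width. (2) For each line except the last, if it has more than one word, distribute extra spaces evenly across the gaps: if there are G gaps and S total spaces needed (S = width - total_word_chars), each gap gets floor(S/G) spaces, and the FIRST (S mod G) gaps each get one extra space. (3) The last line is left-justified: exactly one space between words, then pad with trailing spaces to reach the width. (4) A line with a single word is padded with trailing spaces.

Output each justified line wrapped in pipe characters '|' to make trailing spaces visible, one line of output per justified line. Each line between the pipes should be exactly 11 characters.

Answer: |the  letter|
|low version|
|garden  sun|
|fast   deep|
|brown white|
|diamond    |
|valley     |
|violin   so|
|run    frog|
|bear       |
|program    |
|display    |

Derivation:
Line 1: ['the', 'letter'] (min_width=10, slack=1)
Line 2: ['low', 'version'] (min_width=11, slack=0)
Line 3: ['garden', 'sun'] (min_width=10, slack=1)
Line 4: ['fast', 'deep'] (min_width=9, slack=2)
Line 5: ['brown', 'white'] (min_width=11, slack=0)
Line 6: ['diamond'] (min_width=7, slack=4)
Line 7: ['valley'] (min_width=6, slack=5)
Line 8: ['violin', 'so'] (min_width=9, slack=2)
Line 9: ['run', 'frog'] (min_width=8, slack=3)
Line 10: ['bear'] (min_width=4, slack=7)
Line 11: ['program'] (min_width=7, slack=4)
Line 12: ['display'] (min_width=7, slack=4)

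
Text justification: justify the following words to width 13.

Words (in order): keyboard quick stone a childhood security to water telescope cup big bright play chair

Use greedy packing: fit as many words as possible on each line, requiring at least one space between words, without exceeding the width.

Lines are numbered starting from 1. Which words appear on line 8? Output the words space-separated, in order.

Answer: play chair

Derivation:
Line 1: ['keyboard'] (min_width=8, slack=5)
Line 2: ['quick', 'stone', 'a'] (min_width=13, slack=0)
Line 3: ['childhood'] (min_width=9, slack=4)
Line 4: ['security', 'to'] (min_width=11, slack=2)
Line 5: ['water'] (min_width=5, slack=8)
Line 6: ['telescope', 'cup'] (min_width=13, slack=0)
Line 7: ['big', 'bright'] (min_width=10, slack=3)
Line 8: ['play', 'chair'] (min_width=10, slack=3)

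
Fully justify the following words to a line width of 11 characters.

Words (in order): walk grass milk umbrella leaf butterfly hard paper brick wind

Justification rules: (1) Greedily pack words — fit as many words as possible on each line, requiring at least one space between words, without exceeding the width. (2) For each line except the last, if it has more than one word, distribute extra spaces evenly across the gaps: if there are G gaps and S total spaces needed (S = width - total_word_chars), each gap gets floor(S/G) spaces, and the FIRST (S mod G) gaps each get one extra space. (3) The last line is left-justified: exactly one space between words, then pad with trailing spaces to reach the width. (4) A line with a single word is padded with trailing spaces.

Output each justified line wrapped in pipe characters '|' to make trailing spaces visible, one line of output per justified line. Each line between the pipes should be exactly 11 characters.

Line 1: ['walk', 'grass'] (min_width=10, slack=1)
Line 2: ['milk'] (min_width=4, slack=7)
Line 3: ['umbrella'] (min_width=8, slack=3)
Line 4: ['leaf'] (min_width=4, slack=7)
Line 5: ['butterfly'] (min_width=9, slack=2)
Line 6: ['hard', 'paper'] (min_width=10, slack=1)
Line 7: ['brick', 'wind'] (min_width=10, slack=1)

Answer: |walk  grass|
|milk       |
|umbrella   |
|leaf       |
|butterfly  |
|hard  paper|
|brick wind |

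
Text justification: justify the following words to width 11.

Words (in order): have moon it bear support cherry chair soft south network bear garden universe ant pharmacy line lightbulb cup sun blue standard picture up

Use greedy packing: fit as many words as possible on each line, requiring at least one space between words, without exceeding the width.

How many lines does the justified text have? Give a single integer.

Line 1: ['have', 'moon'] (min_width=9, slack=2)
Line 2: ['it', 'bear'] (min_width=7, slack=4)
Line 3: ['support'] (min_width=7, slack=4)
Line 4: ['cherry'] (min_width=6, slack=5)
Line 5: ['chair', 'soft'] (min_width=10, slack=1)
Line 6: ['south'] (min_width=5, slack=6)
Line 7: ['network'] (min_width=7, slack=4)
Line 8: ['bear', 'garden'] (min_width=11, slack=0)
Line 9: ['universe'] (min_width=8, slack=3)
Line 10: ['ant'] (min_width=3, slack=8)
Line 11: ['pharmacy'] (min_width=8, slack=3)
Line 12: ['line'] (min_width=4, slack=7)
Line 13: ['lightbulb'] (min_width=9, slack=2)
Line 14: ['cup', 'sun'] (min_width=7, slack=4)
Line 15: ['blue'] (min_width=4, slack=7)
Line 16: ['standard'] (min_width=8, slack=3)
Line 17: ['picture', 'up'] (min_width=10, slack=1)
Total lines: 17

Answer: 17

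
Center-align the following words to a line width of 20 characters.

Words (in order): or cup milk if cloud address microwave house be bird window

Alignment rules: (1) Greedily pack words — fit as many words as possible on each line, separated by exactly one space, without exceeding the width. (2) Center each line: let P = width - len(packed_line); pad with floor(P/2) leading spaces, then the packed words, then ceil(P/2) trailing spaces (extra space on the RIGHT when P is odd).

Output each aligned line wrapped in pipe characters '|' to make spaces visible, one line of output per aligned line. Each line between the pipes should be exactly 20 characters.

Answer: |or cup milk if cloud|
| address microwave  |
|house be bird window|

Derivation:
Line 1: ['or', 'cup', 'milk', 'if', 'cloud'] (min_width=20, slack=0)
Line 2: ['address', 'microwave'] (min_width=17, slack=3)
Line 3: ['house', 'be', 'bird', 'window'] (min_width=20, slack=0)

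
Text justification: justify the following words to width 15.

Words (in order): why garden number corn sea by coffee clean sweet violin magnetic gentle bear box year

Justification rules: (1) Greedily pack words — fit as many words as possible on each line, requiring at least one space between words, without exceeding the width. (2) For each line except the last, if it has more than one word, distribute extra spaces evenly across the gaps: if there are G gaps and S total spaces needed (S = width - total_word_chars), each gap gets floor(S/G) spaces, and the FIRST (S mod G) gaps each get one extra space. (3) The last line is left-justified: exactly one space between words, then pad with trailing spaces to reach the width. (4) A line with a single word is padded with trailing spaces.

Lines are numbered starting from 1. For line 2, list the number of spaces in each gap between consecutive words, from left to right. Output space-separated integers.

Answer: 1 1

Derivation:
Line 1: ['why', 'garden'] (min_width=10, slack=5)
Line 2: ['number', 'corn', 'sea'] (min_width=15, slack=0)
Line 3: ['by', 'coffee', 'clean'] (min_width=15, slack=0)
Line 4: ['sweet', 'violin'] (min_width=12, slack=3)
Line 5: ['magnetic', 'gentle'] (min_width=15, slack=0)
Line 6: ['bear', 'box', 'year'] (min_width=13, slack=2)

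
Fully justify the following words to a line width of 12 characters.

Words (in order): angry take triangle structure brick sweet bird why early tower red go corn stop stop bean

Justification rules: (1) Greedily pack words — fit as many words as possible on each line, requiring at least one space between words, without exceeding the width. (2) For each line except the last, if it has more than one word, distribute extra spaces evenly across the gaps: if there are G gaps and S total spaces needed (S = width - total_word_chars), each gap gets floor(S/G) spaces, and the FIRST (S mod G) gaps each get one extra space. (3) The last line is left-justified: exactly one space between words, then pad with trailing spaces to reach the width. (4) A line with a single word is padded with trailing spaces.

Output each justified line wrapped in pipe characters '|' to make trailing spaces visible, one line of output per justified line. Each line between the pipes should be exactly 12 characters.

Line 1: ['angry', 'take'] (min_width=10, slack=2)
Line 2: ['triangle'] (min_width=8, slack=4)
Line 3: ['structure'] (min_width=9, slack=3)
Line 4: ['brick', 'sweet'] (min_width=11, slack=1)
Line 5: ['bird', 'why'] (min_width=8, slack=4)
Line 6: ['early', 'tower'] (min_width=11, slack=1)
Line 7: ['red', 'go', 'corn'] (min_width=11, slack=1)
Line 8: ['stop', 'stop'] (min_width=9, slack=3)
Line 9: ['bean'] (min_width=4, slack=8)

Answer: |angry   take|
|triangle    |
|structure   |
|brick  sweet|
|bird     why|
|early  tower|
|red  go corn|
|stop    stop|
|bean        |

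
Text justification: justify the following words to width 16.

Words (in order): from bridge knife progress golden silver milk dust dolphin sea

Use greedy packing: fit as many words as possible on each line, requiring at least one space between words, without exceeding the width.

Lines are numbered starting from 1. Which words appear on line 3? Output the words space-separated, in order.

Answer: golden silver

Derivation:
Line 1: ['from', 'bridge'] (min_width=11, slack=5)
Line 2: ['knife', 'progress'] (min_width=14, slack=2)
Line 3: ['golden', 'silver'] (min_width=13, slack=3)
Line 4: ['milk', 'dust'] (min_width=9, slack=7)
Line 5: ['dolphin', 'sea'] (min_width=11, slack=5)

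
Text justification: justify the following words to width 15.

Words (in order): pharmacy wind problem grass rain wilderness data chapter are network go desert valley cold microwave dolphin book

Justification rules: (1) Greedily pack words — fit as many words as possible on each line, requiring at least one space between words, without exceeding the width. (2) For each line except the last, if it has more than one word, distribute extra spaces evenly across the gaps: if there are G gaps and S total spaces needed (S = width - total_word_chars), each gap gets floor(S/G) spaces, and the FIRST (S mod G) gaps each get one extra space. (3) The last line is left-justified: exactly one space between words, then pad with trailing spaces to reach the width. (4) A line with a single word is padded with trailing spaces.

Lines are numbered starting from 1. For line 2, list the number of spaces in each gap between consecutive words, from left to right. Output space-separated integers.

Line 1: ['pharmacy', 'wind'] (min_width=13, slack=2)
Line 2: ['problem', 'grass'] (min_width=13, slack=2)
Line 3: ['rain', 'wilderness'] (min_width=15, slack=0)
Line 4: ['data', 'chapter'] (min_width=12, slack=3)
Line 5: ['are', 'network', 'go'] (min_width=14, slack=1)
Line 6: ['desert', 'valley'] (min_width=13, slack=2)
Line 7: ['cold', 'microwave'] (min_width=14, slack=1)
Line 8: ['dolphin', 'book'] (min_width=12, slack=3)

Answer: 3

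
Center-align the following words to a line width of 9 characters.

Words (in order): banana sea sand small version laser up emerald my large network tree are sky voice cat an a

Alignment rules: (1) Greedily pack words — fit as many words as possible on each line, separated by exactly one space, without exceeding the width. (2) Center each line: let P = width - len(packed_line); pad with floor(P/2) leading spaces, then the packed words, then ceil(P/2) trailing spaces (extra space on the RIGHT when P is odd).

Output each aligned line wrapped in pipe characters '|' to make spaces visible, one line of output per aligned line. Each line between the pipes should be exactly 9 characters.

Line 1: ['banana'] (min_width=6, slack=3)
Line 2: ['sea', 'sand'] (min_width=8, slack=1)
Line 3: ['small'] (min_width=5, slack=4)
Line 4: ['version'] (min_width=7, slack=2)
Line 5: ['laser', 'up'] (min_width=8, slack=1)
Line 6: ['emerald'] (min_width=7, slack=2)
Line 7: ['my', 'large'] (min_width=8, slack=1)
Line 8: ['network'] (min_width=7, slack=2)
Line 9: ['tree', 'are'] (min_width=8, slack=1)
Line 10: ['sky', 'voice'] (min_width=9, slack=0)
Line 11: ['cat', 'an', 'a'] (min_width=8, slack=1)

Answer: | banana  |
|sea sand |
|  small  |
| version |
|laser up |
| emerald |
|my large |
| network |
|tree are |
|sky voice|
|cat an a |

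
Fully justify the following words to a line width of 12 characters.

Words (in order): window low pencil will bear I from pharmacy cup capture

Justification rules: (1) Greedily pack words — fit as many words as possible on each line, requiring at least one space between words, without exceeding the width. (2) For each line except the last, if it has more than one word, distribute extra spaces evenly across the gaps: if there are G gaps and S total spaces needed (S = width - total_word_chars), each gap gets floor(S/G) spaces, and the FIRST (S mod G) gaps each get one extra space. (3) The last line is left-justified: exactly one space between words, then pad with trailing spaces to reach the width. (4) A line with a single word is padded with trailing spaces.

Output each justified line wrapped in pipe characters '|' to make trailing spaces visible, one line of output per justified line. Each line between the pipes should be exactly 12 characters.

Answer: |window   low|
|pencil  will|
|bear  I from|
|pharmacy cup|
|capture     |

Derivation:
Line 1: ['window', 'low'] (min_width=10, slack=2)
Line 2: ['pencil', 'will'] (min_width=11, slack=1)
Line 3: ['bear', 'I', 'from'] (min_width=11, slack=1)
Line 4: ['pharmacy', 'cup'] (min_width=12, slack=0)
Line 5: ['capture'] (min_width=7, slack=5)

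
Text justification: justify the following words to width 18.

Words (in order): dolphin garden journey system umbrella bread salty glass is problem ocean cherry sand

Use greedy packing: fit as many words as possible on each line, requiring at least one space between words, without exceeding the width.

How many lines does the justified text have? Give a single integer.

Answer: 6

Derivation:
Line 1: ['dolphin', 'garden'] (min_width=14, slack=4)
Line 2: ['journey', 'system'] (min_width=14, slack=4)
Line 3: ['umbrella', 'bread'] (min_width=14, slack=4)
Line 4: ['salty', 'glass', 'is'] (min_width=14, slack=4)
Line 5: ['problem', 'ocean'] (min_width=13, slack=5)
Line 6: ['cherry', 'sand'] (min_width=11, slack=7)
Total lines: 6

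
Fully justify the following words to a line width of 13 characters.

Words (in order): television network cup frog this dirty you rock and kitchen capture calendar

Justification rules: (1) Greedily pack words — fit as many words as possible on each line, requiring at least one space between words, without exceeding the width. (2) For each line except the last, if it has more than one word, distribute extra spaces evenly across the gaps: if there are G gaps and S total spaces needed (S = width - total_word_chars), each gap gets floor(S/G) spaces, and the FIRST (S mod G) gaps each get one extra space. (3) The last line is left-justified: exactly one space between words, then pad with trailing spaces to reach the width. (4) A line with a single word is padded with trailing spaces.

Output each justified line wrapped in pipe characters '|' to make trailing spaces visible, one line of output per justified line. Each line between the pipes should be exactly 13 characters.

Answer: |television   |
|network   cup|
|frog     this|
|dirty     you|
|rock      and|
|kitchen      |
|capture      |
|calendar     |

Derivation:
Line 1: ['television'] (min_width=10, slack=3)
Line 2: ['network', 'cup'] (min_width=11, slack=2)
Line 3: ['frog', 'this'] (min_width=9, slack=4)
Line 4: ['dirty', 'you'] (min_width=9, slack=4)
Line 5: ['rock', 'and'] (min_width=8, slack=5)
Line 6: ['kitchen'] (min_width=7, slack=6)
Line 7: ['capture'] (min_width=7, slack=6)
Line 8: ['calendar'] (min_width=8, slack=5)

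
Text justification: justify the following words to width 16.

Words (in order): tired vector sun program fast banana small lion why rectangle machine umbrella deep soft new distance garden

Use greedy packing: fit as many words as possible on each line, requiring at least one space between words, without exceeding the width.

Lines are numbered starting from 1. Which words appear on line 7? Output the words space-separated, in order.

Answer: deep soft new

Derivation:
Line 1: ['tired', 'vector', 'sun'] (min_width=16, slack=0)
Line 2: ['program', 'fast'] (min_width=12, slack=4)
Line 3: ['banana', 'small'] (min_width=12, slack=4)
Line 4: ['lion', 'why'] (min_width=8, slack=8)
Line 5: ['rectangle'] (min_width=9, slack=7)
Line 6: ['machine', 'umbrella'] (min_width=16, slack=0)
Line 7: ['deep', 'soft', 'new'] (min_width=13, slack=3)
Line 8: ['distance', 'garden'] (min_width=15, slack=1)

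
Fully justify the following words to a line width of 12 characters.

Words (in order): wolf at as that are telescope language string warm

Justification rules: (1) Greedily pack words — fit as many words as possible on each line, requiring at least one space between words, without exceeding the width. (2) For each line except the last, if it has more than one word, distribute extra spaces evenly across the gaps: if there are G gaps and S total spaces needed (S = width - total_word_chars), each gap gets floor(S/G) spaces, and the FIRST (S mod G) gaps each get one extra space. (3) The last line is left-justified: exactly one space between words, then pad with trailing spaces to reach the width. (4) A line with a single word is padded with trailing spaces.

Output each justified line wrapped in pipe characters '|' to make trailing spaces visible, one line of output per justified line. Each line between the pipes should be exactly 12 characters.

Line 1: ['wolf', 'at', 'as'] (min_width=10, slack=2)
Line 2: ['that', 'are'] (min_width=8, slack=4)
Line 3: ['telescope'] (min_width=9, slack=3)
Line 4: ['language'] (min_width=8, slack=4)
Line 5: ['string', 'warm'] (min_width=11, slack=1)

Answer: |wolf  at  as|
|that     are|
|telescope   |
|language    |
|string warm |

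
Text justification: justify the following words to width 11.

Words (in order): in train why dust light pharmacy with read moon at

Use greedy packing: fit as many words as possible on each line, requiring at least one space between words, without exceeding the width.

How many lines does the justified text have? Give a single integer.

Line 1: ['in', 'train'] (min_width=8, slack=3)
Line 2: ['why', 'dust'] (min_width=8, slack=3)
Line 3: ['light'] (min_width=5, slack=6)
Line 4: ['pharmacy'] (min_width=8, slack=3)
Line 5: ['with', 'read'] (min_width=9, slack=2)
Line 6: ['moon', 'at'] (min_width=7, slack=4)
Total lines: 6

Answer: 6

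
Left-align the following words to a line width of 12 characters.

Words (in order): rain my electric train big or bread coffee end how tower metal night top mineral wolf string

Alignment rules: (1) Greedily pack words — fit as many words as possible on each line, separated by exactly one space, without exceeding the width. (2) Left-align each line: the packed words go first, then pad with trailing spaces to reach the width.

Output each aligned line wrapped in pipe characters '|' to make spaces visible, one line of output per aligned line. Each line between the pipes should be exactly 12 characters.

Answer: |rain my     |
|electric    |
|train big or|
|bread coffee|
|end how     |
|tower metal |
|night top   |
|mineral wolf|
|string      |

Derivation:
Line 1: ['rain', 'my'] (min_width=7, slack=5)
Line 2: ['electric'] (min_width=8, slack=4)
Line 3: ['train', 'big', 'or'] (min_width=12, slack=0)
Line 4: ['bread', 'coffee'] (min_width=12, slack=0)
Line 5: ['end', 'how'] (min_width=7, slack=5)
Line 6: ['tower', 'metal'] (min_width=11, slack=1)
Line 7: ['night', 'top'] (min_width=9, slack=3)
Line 8: ['mineral', 'wolf'] (min_width=12, slack=0)
Line 9: ['string'] (min_width=6, slack=6)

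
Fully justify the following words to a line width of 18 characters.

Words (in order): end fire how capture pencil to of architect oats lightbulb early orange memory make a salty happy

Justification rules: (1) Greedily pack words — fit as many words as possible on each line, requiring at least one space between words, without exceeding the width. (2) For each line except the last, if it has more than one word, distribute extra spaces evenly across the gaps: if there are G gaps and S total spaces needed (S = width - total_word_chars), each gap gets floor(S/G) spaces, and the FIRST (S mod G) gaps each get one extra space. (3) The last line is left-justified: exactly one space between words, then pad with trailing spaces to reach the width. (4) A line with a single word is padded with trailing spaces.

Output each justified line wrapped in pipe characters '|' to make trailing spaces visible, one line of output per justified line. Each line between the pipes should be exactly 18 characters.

Line 1: ['end', 'fire', 'how'] (min_width=12, slack=6)
Line 2: ['capture', 'pencil', 'to'] (min_width=17, slack=1)
Line 3: ['of', 'architect', 'oats'] (min_width=17, slack=1)
Line 4: ['lightbulb', 'early'] (min_width=15, slack=3)
Line 5: ['orange', 'memory', 'make'] (min_width=18, slack=0)
Line 6: ['a', 'salty', 'happy'] (min_width=13, slack=5)

Answer: |end    fire    how|
|capture  pencil to|
|of  architect oats|
|lightbulb    early|
|orange memory make|
|a salty happy     |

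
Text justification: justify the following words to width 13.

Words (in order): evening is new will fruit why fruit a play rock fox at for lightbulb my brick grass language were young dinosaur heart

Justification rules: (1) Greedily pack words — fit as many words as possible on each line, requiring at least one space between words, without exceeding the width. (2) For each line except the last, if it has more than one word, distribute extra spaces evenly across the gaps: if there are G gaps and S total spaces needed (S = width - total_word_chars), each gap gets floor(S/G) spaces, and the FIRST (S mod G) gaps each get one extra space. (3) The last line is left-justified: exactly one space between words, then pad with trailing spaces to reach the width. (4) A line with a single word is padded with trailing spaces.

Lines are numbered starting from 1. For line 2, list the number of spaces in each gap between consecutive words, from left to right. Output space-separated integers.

Line 1: ['evening', 'is'] (min_width=10, slack=3)
Line 2: ['new', 'will'] (min_width=8, slack=5)
Line 3: ['fruit', 'why'] (min_width=9, slack=4)
Line 4: ['fruit', 'a', 'play'] (min_width=12, slack=1)
Line 5: ['rock', 'fox', 'at'] (min_width=11, slack=2)
Line 6: ['for', 'lightbulb'] (min_width=13, slack=0)
Line 7: ['my', 'brick'] (min_width=8, slack=5)
Line 8: ['grass'] (min_width=5, slack=8)
Line 9: ['language', 'were'] (min_width=13, slack=0)
Line 10: ['young'] (min_width=5, slack=8)
Line 11: ['dinosaur'] (min_width=8, slack=5)
Line 12: ['heart'] (min_width=5, slack=8)

Answer: 6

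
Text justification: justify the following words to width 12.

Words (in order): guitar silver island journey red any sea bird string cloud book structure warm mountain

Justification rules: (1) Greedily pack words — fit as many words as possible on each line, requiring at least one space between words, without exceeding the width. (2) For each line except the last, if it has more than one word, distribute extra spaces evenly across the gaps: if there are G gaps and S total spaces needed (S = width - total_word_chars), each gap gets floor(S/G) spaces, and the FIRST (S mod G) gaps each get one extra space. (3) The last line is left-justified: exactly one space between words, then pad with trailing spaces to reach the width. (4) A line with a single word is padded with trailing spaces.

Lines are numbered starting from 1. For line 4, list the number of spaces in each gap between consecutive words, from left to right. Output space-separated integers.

Line 1: ['guitar'] (min_width=6, slack=6)
Line 2: ['silver'] (min_width=6, slack=6)
Line 3: ['island'] (min_width=6, slack=6)
Line 4: ['journey', 'red'] (min_width=11, slack=1)
Line 5: ['any', 'sea', 'bird'] (min_width=12, slack=0)
Line 6: ['string', 'cloud'] (min_width=12, slack=0)
Line 7: ['book'] (min_width=4, slack=8)
Line 8: ['structure'] (min_width=9, slack=3)
Line 9: ['warm'] (min_width=4, slack=8)
Line 10: ['mountain'] (min_width=8, slack=4)

Answer: 2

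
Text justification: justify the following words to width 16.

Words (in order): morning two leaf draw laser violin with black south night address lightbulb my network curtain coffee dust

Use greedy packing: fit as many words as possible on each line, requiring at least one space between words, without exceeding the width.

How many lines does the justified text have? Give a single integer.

Line 1: ['morning', 'two', 'leaf'] (min_width=16, slack=0)
Line 2: ['draw', 'laser'] (min_width=10, slack=6)
Line 3: ['violin', 'with'] (min_width=11, slack=5)
Line 4: ['black', 'south'] (min_width=11, slack=5)
Line 5: ['night', 'address'] (min_width=13, slack=3)
Line 6: ['lightbulb', 'my'] (min_width=12, slack=4)
Line 7: ['network', 'curtain'] (min_width=15, slack=1)
Line 8: ['coffee', 'dust'] (min_width=11, slack=5)
Total lines: 8

Answer: 8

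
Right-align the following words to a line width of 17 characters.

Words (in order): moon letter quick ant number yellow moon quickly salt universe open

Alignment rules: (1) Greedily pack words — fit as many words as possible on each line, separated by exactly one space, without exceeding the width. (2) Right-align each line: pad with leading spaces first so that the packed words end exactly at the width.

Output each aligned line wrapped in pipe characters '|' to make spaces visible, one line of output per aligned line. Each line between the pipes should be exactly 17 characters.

Answer: |moon letter quick|
|ant number yellow|
|moon quickly salt|
|    universe open|

Derivation:
Line 1: ['moon', 'letter', 'quick'] (min_width=17, slack=0)
Line 2: ['ant', 'number', 'yellow'] (min_width=17, slack=0)
Line 3: ['moon', 'quickly', 'salt'] (min_width=17, slack=0)
Line 4: ['universe', 'open'] (min_width=13, slack=4)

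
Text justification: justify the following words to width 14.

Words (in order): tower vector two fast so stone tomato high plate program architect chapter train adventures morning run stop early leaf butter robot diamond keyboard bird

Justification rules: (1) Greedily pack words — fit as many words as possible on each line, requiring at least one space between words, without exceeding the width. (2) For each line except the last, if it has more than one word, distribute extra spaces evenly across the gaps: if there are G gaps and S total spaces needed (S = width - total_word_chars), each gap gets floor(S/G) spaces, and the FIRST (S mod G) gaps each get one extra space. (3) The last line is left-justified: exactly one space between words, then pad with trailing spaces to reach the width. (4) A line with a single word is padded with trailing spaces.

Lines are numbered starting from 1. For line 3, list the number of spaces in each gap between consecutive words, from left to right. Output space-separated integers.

Answer: 3

Derivation:
Line 1: ['tower', 'vector'] (min_width=12, slack=2)
Line 2: ['two', 'fast', 'so'] (min_width=11, slack=3)
Line 3: ['stone', 'tomato'] (min_width=12, slack=2)
Line 4: ['high', 'plate'] (min_width=10, slack=4)
Line 5: ['program'] (min_width=7, slack=7)
Line 6: ['architect'] (min_width=9, slack=5)
Line 7: ['chapter', 'train'] (min_width=13, slack=1)
Line 8: ['adventures'] (min_width=10, slack=4)
Line 9: ['morning', 'run'] (min_width=11, slack=3)
Line 10: ['stop', 'early'] (min_width=10, slack=4)
Line 11: ['leaf', 'butter'] (min_width=11, slack=3)
Line 12: ['robot', 'diamond'] (min_width=13, slack=1)
Line 13: ['keyboard', 'bird'] (min_width=13, slack=1)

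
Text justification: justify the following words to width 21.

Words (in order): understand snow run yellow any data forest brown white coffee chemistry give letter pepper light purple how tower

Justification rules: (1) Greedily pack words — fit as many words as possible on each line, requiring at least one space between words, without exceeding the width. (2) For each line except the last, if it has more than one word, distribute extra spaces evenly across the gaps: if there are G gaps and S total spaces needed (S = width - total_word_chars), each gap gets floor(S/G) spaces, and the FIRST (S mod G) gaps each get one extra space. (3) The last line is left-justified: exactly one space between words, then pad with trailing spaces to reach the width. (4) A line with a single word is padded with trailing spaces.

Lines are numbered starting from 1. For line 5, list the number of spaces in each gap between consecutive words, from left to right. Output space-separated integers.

Line 1: ['understand', 'snow', 'run'] (min_width=19, slack=2)
Line 2: ['yellow', 'any', 'data'] (min_width=15, slack=6)
Line 3: ['forest', 'brown', 'white'] (min_width=18, slack=3)
Line 4: ['coffee', 'chemistry', 'give'] (min_width=21, slack=0)
Line 5: ['letter', 'pepper', 'light'] (min_width=19, slack=2)
Line 6: ['purple', 'how', 'tower'] (min_width=16, slack=5)

Answer: 2 2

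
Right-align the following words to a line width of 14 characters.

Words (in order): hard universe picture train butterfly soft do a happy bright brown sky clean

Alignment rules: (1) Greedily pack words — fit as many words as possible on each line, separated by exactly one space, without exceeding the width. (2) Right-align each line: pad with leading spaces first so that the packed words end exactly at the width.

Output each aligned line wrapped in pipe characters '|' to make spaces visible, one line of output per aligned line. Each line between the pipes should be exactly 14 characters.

Line 1: ['hard', 'universe'] (min_width=13, slack=1)
Line 2: ['picture', 'train'] (min_width=13, slack=1)
Line 3: ['butterfly', 'soft'] (min_width=14, slack=0)
Line 4: ['do', 'a', 'happy'] (min_width=10, slack=4)
Line 5: ['bright', 'brown'] (min_width=12, slack=2)
Line 6: ['sky', 'clean'] (min_width=9, slack=5)

Answer: | hard universe|
| picture train|
|butterfly soft|
|    do a happy|
|  bright brown|
|     sky clean|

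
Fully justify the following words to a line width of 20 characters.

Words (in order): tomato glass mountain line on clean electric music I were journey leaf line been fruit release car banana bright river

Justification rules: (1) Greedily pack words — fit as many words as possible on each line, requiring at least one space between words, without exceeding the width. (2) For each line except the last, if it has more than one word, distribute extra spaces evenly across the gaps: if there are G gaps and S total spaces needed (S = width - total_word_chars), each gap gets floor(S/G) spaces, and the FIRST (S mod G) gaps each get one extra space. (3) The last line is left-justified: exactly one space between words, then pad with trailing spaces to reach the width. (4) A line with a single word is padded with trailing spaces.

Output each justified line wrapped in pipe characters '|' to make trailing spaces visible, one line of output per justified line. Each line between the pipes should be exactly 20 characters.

Line 1: ['tomato', 'glass'] (min_width=12, slack=8)
Line 2: ['mountain', 'line', 'on'] (min_width=16, slack=4)
Line 3: ['clean', 'electric', 'music'] (min_width=20, slack=0)
Line 4: ['I', 'were', 'journey', 'leaf'] (min_width=19, slack=1)
Line 5: ['line', 'been', 'fruit'] (min_width=15, slack=5)
Line 6: ['release', 'car', 'banana'] (min_width=18, slack=2)
Line 7: ['bright', 'river'] (min_width=12, slack=8)

Answer: |tomato         glass|
|mountain   line   on|
|clean electric music|
|I  were journey leaf|
|line    been   fruit|
|release  car  banana|
|bright river        |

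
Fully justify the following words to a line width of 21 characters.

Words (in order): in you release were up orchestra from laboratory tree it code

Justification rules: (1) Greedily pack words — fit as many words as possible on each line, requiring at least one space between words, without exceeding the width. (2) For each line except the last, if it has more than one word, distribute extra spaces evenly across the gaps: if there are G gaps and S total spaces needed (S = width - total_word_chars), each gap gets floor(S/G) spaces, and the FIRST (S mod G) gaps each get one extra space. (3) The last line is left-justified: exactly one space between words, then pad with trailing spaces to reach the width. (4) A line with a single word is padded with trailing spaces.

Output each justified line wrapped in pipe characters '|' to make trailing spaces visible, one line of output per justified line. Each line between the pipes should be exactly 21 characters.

Line 1: ['in', 'you', 'release', 'were'] (min_width=19, slack=2)
Line 2: ['up', 'orchestra', 'from'] (min_width=17, slack=4)
Line 3: ['laboratory', 'tree', 'it'] (min_width=18, slack=3)
Line 4: ['code'] (min_width=4, slack=17)

Answer: |in  you  release were|
|up   orchestra   from|
|laboratory   tree  it|
|code                 |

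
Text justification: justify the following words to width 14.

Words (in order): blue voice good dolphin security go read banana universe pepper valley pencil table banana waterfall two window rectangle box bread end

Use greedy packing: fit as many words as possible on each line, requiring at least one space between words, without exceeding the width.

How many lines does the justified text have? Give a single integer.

Line 1: ['blue', 'voice'] (min_width=10, slack=4)
Line 2: ['good', 'dolphin'] (min_width=12, slack=2)
Line 3: ['security', 'go'] (min_width=11, slack=3)
Line 4: ['read', 'banana'] (min_width=11, slack=3)
Line 5: ['universe'] (min_width=8, slack=6)
Line 6: ['pepper', 'valley'] (min_width=13, slack=1)
Line 7: ['pencil', 'table'] (min_width=12, slack=2)
Line 8: ['banana'] (min_width=6, slack=8)
Line 9: ['waterfall', 'two'] (min_width=13, slack=1)
Line 10: ['window'] (min_width=6, slack=8)
Line 11: ['rectangle', 'box'] (min_width=13, slack=1)
Line 12: ['bread', 'end'] (min_width=9, slack=5)
Total lines: 12

Answer: 12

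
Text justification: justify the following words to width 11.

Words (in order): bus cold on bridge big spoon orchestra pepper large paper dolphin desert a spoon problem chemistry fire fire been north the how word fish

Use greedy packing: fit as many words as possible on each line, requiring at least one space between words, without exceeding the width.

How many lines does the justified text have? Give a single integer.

Answer: 15

Derivation:
Line 1: ['bus', 'cold', 'on'] (min_width=11, slack=0)
Line 2: ['bridge', 'big'] (min_width=10, slack=1)
Line 3: ['spoon'] (min_width=5, slack=6)
Line 4: ['orchestra'] (min_width=9, slack=2)
Line 5: ['pepper'] (min_width=6, slack=5)
Line 6: ['large', 'paper'] (min_width=11, slack=0)
Line 7: ['dolphin'] (min_width=7, slack=4)
Line 8: ['desert', 'a'] (min_width=8, slack=3)
Line 9: ['spoon'] (min_width=5, slack=6)
Line 10: ['problem'] (min_width=7, slack=4)
Line 11: ['chemistry'] (min_width=9, slack=2)
Line 12: ['fire', 'fire'] (min_width=9, slack=2)
Line 13: ['been', 'north'] (min_width=10, slack=1)
Line 14: ['the', 'how'] (min_width=7, slack=4)
Line 15: ['word', 'fish'] (min_width=9, slack=2)
Total lines: 15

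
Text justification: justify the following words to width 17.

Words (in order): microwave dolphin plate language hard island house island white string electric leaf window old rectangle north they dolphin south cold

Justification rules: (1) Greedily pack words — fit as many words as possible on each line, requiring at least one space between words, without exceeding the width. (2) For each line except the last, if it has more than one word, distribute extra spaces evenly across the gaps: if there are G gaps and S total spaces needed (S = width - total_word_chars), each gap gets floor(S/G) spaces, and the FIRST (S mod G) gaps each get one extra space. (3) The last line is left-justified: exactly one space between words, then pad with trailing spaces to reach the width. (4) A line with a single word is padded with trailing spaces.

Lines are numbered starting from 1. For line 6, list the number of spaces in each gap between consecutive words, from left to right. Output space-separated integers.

Answer: 2 2

Derivation:
Line 1: ['microwave', 'dolphin'] (min_width=17, slack=0)
Line 2: ['plate', 'language'] (min_width=14, slack=3)
Line 3: ['hard', 'island', 'house'] (min_width=17, slack=0)
Line 4: ['island', 'white'] (min_width=12, slack=5)
Line 5: ['string', 'electric'] (min_width=15, slack=2)
Line 6: ['leaf', 'window', 'old'] (min_width=15, slack=2)
Line 7: ['rectangle', 'north'] (min_width=15, slack=2)
Line 8: ['they', 'dolphin'] (min_width=12, slack=5)
Line 9: ['south', 'cold'] (min_width=10, slack=7)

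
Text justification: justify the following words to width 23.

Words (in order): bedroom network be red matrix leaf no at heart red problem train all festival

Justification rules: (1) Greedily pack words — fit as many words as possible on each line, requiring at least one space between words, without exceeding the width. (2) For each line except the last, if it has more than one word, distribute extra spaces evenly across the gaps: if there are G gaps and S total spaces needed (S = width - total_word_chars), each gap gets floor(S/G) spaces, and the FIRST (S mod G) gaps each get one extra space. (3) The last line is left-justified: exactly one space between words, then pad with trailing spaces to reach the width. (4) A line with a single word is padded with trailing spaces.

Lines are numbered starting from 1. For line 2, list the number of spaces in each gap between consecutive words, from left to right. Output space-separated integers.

Line 1: ['bedroom', 'network', 'be', 'red'] (min_width=22, slack=1)
Line 2: ['matrix', 'leaf', 'no', 'at', 'heart'] (min_width=23, slack=0)
Line 3: ['red', 'problem', 'train', 'all'] (min_width=21, slack=2)
Line 4: ['festival'] (min_width=8, slack=15)

Answer: 1 1 1 1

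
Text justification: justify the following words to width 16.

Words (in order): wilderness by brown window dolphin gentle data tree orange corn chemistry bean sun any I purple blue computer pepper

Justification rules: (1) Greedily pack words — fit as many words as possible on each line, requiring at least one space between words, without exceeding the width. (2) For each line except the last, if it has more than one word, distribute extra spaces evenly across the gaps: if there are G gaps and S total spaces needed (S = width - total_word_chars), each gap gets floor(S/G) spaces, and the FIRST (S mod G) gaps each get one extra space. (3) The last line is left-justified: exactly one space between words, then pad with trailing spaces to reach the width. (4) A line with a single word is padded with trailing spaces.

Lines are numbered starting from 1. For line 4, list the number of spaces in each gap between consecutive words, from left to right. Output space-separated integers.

Answer: 1 1

Derivation:
Line 1: ['wilderness', 'by'] (min_width=13, slack=3)
Line 2: ['brown', 'window'] (min_width=12, slack=4)
Line 3: ['dolphin', 'gentle'] (min_width=14, slack=2)
Line 4: ['data', 'tree', 'orange'] (min_width=16, slack=0)
Line 5: ['corn', 'chemistry'] (min_width=14, slack=2)
Line 6: ['bean', 'sun', 'any', 'I'] (min_width=14, slack=2)
Line 7: ['purple', 'blue'] (min_width=11, slack=5)
Line 8: ['computer', 'pepper'] (min_width=15, slack=1)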